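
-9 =-9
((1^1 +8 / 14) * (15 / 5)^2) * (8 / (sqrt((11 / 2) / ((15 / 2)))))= 72 * sqrt(165) / 7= 132.12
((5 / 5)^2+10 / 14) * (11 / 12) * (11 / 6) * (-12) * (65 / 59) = -15730 / 413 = -38.09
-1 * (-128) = 128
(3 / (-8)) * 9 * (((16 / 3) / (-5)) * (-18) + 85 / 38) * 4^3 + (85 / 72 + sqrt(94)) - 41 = -31944013 / 6840 + sqrt(94) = -4660.48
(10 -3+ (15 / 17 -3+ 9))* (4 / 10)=472 / 85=5.55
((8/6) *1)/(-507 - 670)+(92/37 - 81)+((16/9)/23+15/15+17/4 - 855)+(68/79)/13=-34370324448227/37032153444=-928.12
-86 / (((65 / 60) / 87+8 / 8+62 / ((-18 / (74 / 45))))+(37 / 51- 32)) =68684760 / 28692863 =2.39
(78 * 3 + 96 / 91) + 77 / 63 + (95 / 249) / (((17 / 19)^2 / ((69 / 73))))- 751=-737523542543 / 1434110769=-514.27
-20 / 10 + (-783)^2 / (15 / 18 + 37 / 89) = 11289248 / 23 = 490836.87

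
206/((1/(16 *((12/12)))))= 3296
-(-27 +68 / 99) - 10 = 1615 / 99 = 16.31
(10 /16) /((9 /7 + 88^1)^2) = 49 /625000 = 0.00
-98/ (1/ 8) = -784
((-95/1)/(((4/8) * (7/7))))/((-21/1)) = 190/21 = 9.05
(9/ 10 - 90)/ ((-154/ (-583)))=-47223/ 140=-337.31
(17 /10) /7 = 17 /70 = 0.24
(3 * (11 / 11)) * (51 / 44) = 3.48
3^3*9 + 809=1052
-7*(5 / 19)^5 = -21875 / 2476099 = -0.01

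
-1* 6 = -6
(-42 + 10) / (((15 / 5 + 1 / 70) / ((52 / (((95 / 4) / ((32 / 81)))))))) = -2981888 / 324729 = -9.18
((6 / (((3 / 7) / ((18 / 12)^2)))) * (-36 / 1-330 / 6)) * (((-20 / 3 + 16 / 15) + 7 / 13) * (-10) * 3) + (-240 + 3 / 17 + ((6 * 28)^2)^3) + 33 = 382212250995153 / 17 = 22483073587950.18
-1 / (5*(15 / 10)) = -2 / 15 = -0.13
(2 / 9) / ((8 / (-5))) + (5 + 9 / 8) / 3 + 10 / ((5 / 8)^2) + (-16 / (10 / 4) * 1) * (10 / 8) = 19.50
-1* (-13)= 13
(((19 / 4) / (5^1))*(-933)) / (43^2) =-17727 / 36980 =-0.48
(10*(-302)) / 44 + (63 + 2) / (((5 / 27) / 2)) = 6967 / 11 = 633.36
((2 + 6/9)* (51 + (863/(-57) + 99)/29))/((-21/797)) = -567993208/104139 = -5454.18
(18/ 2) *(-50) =-450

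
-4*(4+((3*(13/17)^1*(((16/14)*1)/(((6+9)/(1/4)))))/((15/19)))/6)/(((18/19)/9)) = -152.35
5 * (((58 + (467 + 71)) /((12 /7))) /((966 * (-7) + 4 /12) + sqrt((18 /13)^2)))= -67795 /263651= -0.26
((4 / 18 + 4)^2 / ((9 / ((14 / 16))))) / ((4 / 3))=2527 / 1944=1.30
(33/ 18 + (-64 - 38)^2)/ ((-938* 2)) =-5.55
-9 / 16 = -0.56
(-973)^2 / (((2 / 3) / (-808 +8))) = -1136074800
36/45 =4/5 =0.80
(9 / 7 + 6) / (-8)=-51 / 56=-0.91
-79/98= -0.81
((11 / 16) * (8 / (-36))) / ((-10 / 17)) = 187 / 720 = 0.26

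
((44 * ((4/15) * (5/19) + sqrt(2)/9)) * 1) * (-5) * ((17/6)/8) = -935 * sqrt(2)/108-935/171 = -17.71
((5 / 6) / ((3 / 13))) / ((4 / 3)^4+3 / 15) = 2925 / 2722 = 1.07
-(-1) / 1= 1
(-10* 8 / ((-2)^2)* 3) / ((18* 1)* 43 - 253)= -60 / 521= -0.12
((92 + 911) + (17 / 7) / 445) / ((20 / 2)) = 1562181 / 15575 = 100.30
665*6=3990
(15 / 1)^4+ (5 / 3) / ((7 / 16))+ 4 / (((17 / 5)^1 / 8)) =18077845 / 357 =50638.22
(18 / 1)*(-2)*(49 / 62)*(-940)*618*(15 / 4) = 61980416.13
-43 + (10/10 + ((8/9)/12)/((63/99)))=-7916/189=-41.88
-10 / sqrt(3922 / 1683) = -15 * sqrt(733414) / 1961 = -6.55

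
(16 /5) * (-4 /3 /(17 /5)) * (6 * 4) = -30.12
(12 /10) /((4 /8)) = 12 /5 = 2.40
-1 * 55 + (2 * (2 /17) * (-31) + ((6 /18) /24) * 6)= -12691 /204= -62.21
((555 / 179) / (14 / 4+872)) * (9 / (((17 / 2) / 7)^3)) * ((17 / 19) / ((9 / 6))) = 18275040 / 1721038639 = 0.01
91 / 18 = 5.06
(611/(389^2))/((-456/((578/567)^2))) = -51031331/5545876214466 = -0.00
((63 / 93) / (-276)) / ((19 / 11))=-77 / 54188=-0.00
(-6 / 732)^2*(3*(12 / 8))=9 / 29768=0.00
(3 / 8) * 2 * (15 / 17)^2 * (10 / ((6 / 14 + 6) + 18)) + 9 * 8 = 793329 / 10982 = 72.24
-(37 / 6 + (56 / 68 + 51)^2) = -4667659 / 1734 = -2691.84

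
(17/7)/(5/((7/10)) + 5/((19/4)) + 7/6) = 1938/7471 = 0.26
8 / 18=4 / 9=0.44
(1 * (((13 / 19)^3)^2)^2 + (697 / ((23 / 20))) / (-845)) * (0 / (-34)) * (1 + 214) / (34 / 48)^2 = 0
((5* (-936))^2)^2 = 479715125760000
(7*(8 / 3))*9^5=1102248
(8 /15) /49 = 8 /735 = 0.01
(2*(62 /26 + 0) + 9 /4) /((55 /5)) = 365 /572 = 0.64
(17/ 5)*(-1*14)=-238/ 5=-47.60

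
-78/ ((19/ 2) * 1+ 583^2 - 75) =-52/ 226549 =-0.00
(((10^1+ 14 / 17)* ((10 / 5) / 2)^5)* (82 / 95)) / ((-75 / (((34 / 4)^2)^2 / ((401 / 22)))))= -101925098 / 2857125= -35.67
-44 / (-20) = 11 / 5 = 2.20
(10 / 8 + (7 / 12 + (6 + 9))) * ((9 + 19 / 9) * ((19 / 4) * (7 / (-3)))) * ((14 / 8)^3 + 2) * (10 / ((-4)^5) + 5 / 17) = -14499244375 / 3342336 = -4338.06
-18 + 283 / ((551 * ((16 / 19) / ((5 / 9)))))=-17.66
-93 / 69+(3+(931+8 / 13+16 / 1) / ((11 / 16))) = 4538826 / 3289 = 1380.00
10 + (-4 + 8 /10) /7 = 334 /35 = 9.54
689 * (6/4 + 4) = 7579/2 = 3789.50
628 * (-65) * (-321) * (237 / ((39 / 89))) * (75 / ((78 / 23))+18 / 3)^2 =946730875749135 / 169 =5601957844669.44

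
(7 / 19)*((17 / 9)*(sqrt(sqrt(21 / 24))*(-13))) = -1547*14^(1 / 4) / 342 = -8.75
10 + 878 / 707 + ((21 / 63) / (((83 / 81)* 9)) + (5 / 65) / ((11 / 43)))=97161398 / 8391383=11.58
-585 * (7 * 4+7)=-20475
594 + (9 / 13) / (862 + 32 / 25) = 18517381 / 31174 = 594.00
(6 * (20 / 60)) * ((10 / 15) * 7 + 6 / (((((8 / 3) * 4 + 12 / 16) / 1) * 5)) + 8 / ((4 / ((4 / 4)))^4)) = 9.61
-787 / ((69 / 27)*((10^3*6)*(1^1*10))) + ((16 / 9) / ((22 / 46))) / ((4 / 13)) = 549926261 / 45540000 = 12.08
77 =77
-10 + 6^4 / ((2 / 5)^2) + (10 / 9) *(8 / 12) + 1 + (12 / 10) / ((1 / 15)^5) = 24822227 / 27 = 919341.74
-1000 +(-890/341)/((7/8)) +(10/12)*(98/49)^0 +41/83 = -1001.66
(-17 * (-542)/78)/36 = 4607/1404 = 3.28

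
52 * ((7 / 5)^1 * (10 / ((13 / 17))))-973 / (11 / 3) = 7553 / 11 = 686.64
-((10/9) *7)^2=-4900/81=-60.49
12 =12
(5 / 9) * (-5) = -25 / 9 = -2.78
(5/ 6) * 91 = 455/ 6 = 75.83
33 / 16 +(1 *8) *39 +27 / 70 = 176091 / 560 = 314.45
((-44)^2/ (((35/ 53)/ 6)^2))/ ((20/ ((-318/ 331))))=-7677.02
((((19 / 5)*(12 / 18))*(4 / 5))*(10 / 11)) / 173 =304 / 28545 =0.01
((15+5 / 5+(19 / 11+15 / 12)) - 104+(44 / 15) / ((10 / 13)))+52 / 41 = -10816031 / 135300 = -79.94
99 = 99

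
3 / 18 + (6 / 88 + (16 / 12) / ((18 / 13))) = 1423 / 1188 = 1.20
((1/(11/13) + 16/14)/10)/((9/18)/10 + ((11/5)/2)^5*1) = 1790000/12785927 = 0.14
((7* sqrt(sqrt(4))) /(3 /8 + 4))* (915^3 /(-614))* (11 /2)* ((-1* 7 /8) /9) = 1310815275* sqrt(2) /1228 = 1509586.92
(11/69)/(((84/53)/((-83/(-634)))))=48389/3674664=0.01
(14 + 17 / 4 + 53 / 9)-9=545 / 36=15.14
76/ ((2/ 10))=380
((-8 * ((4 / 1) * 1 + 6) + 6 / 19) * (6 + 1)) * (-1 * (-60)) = -635880 / 19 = -33467.37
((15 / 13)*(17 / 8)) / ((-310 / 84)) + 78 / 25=98961 / 40300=2.46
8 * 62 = 496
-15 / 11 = -1.36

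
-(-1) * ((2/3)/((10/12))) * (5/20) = 1/5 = 0.20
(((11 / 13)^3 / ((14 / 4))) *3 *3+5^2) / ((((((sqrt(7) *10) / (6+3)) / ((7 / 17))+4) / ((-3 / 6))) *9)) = 3675897 / 21781058 - 34716805 *sqrt(7) / 304934812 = -0.13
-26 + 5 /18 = -463 /18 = -25.72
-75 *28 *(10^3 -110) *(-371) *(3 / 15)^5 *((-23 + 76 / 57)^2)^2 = 1320277922600 / 27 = 48899182318.52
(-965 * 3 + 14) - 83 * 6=-3379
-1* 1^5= -1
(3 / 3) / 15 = 1 / 15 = 0.07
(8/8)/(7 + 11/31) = 31/228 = 0.14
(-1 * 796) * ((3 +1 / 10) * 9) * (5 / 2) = -55521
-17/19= -0.89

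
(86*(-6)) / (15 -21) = 86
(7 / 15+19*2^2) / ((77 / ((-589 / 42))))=-675583 / 48510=-13.93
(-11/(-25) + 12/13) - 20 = -6057/325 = -18.64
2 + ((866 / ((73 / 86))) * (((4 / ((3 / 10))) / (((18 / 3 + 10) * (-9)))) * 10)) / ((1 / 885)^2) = -162031847062 / 219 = -739871447.77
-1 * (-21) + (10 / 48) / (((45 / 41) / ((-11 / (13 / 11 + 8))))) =453175 / 21816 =20.77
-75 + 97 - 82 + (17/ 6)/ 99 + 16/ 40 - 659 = -2134157/ 2970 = -718.57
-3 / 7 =-0.43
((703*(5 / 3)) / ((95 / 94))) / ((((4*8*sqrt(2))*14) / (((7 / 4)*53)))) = 169.72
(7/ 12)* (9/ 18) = 7/ 24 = 0.29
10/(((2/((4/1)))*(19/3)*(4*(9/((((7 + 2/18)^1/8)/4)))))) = 10/513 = 0.02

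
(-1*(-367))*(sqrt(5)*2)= 734*sqrt(5)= 1641.27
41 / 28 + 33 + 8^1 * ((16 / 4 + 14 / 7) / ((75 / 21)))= 33533 / 700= 47.90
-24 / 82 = -12 / 41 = -0.29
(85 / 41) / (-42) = -85 / 1722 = -0.05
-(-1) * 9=9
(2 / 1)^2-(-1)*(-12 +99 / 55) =-6.20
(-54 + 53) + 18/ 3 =5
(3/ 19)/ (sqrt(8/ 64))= 6* sqrt(2)/ 19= 0.45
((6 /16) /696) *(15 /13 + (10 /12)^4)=27565 /31269888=0.00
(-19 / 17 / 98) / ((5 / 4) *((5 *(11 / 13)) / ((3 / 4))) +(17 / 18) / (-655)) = -1456065 / 900080657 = -0.00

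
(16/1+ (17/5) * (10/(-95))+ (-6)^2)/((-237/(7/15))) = -34342/337725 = -0.10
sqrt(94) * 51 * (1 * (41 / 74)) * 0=0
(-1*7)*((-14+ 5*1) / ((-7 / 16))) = -144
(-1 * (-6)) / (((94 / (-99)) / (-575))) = 170775 / 47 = 3633.51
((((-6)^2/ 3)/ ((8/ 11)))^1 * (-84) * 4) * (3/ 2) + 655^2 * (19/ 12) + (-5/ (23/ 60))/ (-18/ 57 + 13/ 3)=42408009161/ 63204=670970.34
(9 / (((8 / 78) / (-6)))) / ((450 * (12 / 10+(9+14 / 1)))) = -117 / 2420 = -0.05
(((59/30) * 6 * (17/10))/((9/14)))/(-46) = -7021/10350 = -0.68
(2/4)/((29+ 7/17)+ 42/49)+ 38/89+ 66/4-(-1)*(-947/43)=-140047801/27569708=-5.08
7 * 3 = 21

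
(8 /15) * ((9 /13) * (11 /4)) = 66 /65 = 1.02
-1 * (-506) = 506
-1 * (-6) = 6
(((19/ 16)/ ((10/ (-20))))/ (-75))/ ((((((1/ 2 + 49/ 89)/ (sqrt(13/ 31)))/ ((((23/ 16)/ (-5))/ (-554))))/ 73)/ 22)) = 2839189 * sqrt(403)/ 3503496000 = 0.02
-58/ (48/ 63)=-609/ 8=-76.12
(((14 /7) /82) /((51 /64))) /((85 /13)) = 0.00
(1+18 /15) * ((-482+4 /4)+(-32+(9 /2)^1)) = -11187 /10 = -1118.70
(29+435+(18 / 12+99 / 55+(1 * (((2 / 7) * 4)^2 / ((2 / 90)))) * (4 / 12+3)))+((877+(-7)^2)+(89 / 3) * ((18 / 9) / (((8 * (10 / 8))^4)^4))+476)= 1517935500000000004361 / 735000000000000000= 2065.22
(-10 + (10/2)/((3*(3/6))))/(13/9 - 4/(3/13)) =60/143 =0.42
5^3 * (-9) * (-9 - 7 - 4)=22500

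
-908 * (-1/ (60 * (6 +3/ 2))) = 454/ 225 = 2.02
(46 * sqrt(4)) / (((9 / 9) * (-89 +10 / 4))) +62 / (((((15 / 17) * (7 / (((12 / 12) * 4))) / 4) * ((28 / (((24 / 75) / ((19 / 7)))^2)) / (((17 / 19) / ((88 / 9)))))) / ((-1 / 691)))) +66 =1830273138686606 / 28185624396875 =64.94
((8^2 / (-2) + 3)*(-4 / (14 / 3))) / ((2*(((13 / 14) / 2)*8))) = 3.35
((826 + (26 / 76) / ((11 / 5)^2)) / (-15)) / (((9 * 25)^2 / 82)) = -51909731 / 581934375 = -0.09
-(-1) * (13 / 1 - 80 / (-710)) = 931 / 71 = 13.11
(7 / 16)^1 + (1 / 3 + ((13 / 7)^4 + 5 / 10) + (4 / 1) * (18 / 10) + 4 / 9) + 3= 41162099 / 1728720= 23.81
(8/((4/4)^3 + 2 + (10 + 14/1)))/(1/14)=112/27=4.15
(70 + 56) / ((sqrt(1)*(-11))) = -126 / 11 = -11.45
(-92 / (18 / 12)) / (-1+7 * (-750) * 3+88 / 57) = 3496 / 897719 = 0.00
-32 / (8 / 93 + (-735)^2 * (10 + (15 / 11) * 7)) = -32736 / 10801798963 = -0.00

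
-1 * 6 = -6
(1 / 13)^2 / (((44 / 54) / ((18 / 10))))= 243 / 18590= 0.01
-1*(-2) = 2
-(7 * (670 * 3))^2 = -197964900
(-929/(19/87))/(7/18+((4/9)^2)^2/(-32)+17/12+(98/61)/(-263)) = -34029109100916/14385133073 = -2365.57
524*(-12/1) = -6288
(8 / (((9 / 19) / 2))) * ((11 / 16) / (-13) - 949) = -1250219 / 39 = -32056.90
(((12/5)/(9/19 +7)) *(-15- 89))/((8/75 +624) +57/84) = -4979520/93155479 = -0.05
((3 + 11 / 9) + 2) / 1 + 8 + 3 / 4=539 / 36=14.97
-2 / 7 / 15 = -0.02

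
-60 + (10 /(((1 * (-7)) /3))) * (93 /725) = -61458 /1015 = -60.55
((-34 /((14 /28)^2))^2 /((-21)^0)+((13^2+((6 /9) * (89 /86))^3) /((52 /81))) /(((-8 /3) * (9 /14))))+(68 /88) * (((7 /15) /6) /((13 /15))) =5005002174715 /272868024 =18342.21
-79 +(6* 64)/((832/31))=-841/13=-64.69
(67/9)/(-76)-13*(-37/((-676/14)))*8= -709495/8892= -79.79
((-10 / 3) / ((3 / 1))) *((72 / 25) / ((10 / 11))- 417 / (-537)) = -176518 / 40275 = -4.38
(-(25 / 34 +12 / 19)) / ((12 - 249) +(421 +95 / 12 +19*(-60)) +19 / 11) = 58278 / 40348837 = 0.00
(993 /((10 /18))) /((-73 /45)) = -80433 /73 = -1101.82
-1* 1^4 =-1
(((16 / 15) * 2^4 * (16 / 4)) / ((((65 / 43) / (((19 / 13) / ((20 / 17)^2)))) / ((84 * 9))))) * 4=15232121856 / 105625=144209.44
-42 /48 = -7 /8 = -0.88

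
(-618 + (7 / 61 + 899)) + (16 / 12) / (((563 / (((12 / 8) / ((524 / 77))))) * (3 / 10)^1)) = 281.12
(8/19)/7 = 0.06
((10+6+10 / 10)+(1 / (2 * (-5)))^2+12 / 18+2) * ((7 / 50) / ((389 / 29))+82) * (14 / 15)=21970417021 / 14587500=1506.11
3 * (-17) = -51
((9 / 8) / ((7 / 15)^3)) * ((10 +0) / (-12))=-9.22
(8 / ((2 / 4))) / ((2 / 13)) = 104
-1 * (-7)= 7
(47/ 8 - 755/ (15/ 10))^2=142539721/ 576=247464.79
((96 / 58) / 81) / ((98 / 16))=128 / 38367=0.00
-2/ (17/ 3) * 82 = -492/ 17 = -28.94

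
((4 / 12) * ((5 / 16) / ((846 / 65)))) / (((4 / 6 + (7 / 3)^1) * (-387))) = -325 / 47145888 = -0.00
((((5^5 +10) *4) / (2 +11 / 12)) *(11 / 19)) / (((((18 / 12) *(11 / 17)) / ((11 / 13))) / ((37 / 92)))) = 872.73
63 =63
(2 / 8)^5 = 1 / 1024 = 0.00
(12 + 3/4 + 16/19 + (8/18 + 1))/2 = 10285/1368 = 7.52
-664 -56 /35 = -3328 /5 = -665.60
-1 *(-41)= 41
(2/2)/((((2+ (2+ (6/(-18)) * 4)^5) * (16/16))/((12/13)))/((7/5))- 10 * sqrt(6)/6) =-708588 * sqrt(6)/5929075- 701298/5929075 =-0.41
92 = 92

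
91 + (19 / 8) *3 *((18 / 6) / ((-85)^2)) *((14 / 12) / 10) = 105196399 / 1156000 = 91.00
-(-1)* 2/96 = 1/48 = 0.02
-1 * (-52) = 52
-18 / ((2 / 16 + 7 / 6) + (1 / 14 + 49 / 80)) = -30240 / 3319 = -9.11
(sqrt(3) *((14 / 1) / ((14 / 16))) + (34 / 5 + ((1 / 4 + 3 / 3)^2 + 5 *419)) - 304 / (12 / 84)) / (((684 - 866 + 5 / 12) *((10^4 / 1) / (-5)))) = -5913 / 87160000 + 12 *sqrt(3) / 272375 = 0.00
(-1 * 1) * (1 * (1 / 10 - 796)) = 7959 / 10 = 795.90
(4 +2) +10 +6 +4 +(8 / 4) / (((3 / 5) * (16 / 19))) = 719 / 24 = 29.96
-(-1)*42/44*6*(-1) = -63/11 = -5.73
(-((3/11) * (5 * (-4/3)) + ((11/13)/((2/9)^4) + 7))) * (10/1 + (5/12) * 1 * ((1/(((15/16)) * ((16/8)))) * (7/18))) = -219429043/61776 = -3552.01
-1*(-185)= 185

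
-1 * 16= -16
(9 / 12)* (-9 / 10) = -27 / 40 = -0.68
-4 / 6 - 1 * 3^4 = -245 / 3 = -81.67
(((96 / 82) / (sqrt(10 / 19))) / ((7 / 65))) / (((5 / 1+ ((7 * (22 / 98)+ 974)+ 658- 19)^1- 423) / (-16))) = -208 * sqrt(190) / 14309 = -0.20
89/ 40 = 2.22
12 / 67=0.18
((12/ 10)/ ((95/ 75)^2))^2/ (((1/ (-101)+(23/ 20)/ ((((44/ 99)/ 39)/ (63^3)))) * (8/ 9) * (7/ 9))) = 5963949000/ 185990352823707397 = 0.00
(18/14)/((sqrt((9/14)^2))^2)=28/9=3.11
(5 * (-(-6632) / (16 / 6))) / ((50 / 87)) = 216369 / 10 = 21636.90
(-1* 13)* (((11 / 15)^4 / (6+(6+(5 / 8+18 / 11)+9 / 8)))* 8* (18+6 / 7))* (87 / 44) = -1942919264 / 26656875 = -72.89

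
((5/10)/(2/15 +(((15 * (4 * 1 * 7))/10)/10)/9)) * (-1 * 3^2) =-15/2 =-7.50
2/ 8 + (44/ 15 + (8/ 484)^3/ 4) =338368271/ 106293660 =3.18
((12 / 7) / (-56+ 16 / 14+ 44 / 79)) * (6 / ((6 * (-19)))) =237 / 142633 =0.00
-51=-51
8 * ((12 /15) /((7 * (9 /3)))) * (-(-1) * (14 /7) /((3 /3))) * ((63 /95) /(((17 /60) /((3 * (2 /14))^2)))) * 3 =62208 /79135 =0.79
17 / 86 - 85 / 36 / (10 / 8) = -1309 / 774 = -1.69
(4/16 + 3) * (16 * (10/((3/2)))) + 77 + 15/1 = 1316/3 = 438.67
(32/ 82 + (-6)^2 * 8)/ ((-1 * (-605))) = 11824/ 24805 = 0.48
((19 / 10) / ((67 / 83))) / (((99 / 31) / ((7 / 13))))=0.40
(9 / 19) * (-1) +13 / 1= 238 / 19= 12.53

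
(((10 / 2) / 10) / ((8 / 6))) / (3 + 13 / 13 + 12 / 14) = 0.08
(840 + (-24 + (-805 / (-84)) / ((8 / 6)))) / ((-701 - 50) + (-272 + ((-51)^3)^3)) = -13171 / 37346642769463584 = -0.00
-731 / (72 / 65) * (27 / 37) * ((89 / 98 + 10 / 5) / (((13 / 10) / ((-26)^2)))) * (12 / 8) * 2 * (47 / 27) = -13790040875 / 3626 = -3803100.08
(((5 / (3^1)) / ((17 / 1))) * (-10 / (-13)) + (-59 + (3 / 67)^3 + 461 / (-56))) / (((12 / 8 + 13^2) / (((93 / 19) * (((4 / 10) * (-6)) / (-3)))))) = -749919957929 / 486217977245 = -1.54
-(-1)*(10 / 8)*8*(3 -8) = -50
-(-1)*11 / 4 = 11 / 4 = 2.75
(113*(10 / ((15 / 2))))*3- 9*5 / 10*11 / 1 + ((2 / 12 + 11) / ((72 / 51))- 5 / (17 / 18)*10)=875083 / 2448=357.47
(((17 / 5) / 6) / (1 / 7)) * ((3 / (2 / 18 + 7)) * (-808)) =-108171 / 80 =-1352.14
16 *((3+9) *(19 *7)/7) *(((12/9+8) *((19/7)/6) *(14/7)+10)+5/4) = 215536/3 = 71845.33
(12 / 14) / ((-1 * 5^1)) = -6 / 35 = -0.17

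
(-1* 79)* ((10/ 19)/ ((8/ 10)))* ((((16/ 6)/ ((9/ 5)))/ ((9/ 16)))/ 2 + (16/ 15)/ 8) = -347995/ 4617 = -75.37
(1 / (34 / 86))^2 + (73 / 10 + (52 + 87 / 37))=7276509 / 106930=68.05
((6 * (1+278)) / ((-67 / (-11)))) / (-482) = -9207 / 16147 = -0.57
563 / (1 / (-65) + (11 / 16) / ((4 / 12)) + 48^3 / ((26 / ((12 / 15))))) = 585520 / 3541073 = 0.17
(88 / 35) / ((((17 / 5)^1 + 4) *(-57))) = -0.01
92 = 92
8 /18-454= -4082 /9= -453.56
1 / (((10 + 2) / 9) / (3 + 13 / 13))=3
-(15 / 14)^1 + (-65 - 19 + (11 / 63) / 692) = -3708763 / 43596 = -85.07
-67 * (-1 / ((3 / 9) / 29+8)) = 5829 / 697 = 8.36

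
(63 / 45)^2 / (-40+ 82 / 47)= -2303 / 44950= -0.05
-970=-970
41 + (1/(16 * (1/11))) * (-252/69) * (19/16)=55963/1472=38.02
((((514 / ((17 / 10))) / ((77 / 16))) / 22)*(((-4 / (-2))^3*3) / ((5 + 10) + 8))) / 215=197376 / 14240611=0.01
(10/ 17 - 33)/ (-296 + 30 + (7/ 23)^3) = 0.12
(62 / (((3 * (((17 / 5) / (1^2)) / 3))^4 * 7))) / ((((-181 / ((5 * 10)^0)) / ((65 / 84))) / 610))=-384109375 / 2222243247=-0.17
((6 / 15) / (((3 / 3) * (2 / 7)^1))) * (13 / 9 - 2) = -7 / 9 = -0.78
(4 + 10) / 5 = 14 / 5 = 2.80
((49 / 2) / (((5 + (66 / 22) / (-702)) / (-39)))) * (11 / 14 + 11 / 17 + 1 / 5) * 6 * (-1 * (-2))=-53195454 / 14195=-3747.48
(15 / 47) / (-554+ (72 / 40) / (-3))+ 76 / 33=9902681 / 4300923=2.30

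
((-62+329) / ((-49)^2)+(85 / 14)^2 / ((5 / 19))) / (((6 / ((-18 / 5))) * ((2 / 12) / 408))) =-2471922468 / 12005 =-205907.74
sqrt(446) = 21.12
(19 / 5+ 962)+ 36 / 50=24163 / 25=966.52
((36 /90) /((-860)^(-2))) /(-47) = -295840 /47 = -6294.47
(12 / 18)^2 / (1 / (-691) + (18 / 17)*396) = 0.00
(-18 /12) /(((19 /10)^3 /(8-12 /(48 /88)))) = 21000 /6859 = 3.06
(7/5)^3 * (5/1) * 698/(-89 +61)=-17101/50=-342.02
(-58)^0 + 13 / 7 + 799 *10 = 55950 / 7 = 7992.86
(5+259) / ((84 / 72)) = 1584 / 7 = 226.29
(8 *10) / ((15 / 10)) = 160 / 3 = 53.33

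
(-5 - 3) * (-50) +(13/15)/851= 5106013/12765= 400.00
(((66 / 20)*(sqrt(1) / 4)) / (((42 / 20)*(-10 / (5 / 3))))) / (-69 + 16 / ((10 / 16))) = 55 / 36456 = 0.00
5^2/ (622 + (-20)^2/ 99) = 2475/ 61978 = 0.04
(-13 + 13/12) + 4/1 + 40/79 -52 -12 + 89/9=-174967/2844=-61.52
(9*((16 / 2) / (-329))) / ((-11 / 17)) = 0.34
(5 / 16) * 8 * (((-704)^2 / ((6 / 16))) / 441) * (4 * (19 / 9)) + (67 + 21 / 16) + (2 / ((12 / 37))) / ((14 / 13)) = 12067486379 / 190512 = 63342.40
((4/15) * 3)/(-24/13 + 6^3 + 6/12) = 104/27905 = 0.00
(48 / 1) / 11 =48 / 11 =4.36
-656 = -656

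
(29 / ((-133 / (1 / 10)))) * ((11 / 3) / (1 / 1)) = -319 / 3990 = -0.08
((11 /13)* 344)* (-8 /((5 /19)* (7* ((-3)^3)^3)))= 575168 /8955765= 0.06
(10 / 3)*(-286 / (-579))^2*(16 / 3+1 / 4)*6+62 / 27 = 29711098 / 1005723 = 29.54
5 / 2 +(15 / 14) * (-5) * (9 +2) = -395 / 7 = -56.43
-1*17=-17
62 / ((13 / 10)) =620 / 13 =47.69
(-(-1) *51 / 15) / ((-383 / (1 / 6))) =-0.00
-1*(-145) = 145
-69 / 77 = -0.90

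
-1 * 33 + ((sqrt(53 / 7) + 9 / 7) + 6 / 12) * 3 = -387 / 14 + 3 * sqrt(371) / 7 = -19.39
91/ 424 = 0.21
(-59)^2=3481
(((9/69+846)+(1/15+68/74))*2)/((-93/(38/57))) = -12.15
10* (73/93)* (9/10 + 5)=4307/93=46.31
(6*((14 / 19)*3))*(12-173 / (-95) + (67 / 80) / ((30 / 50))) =1457169 / 7220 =201.82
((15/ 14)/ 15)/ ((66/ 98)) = 0.11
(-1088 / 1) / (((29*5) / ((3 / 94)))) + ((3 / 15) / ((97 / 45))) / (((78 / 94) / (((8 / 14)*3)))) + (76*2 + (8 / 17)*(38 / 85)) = 2645359689068 / 17385085445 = 152.16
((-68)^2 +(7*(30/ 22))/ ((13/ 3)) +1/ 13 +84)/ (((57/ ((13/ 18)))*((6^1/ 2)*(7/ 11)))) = 336785/ 10773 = 31.26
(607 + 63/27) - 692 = -248/3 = -82.67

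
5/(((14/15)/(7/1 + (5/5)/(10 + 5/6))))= 6915/182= 37.99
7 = 7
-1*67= -67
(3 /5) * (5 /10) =3 /10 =0.30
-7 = -7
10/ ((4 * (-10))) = -1/ 4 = -0.25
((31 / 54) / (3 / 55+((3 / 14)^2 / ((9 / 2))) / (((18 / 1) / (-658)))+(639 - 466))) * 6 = 23870 / 1196683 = 0.02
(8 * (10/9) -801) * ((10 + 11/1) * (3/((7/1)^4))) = -7129/343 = -20.78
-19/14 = -1.36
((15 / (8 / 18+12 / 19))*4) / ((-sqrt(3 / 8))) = -855*sqrt(6) / 23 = -91.06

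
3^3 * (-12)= -324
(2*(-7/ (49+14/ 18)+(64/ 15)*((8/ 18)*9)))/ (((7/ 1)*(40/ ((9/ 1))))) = 48747/ 44800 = 1.09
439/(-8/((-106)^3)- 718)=-65357003/106893685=-0.61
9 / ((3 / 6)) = 18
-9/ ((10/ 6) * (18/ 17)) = -51/ 10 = -5.10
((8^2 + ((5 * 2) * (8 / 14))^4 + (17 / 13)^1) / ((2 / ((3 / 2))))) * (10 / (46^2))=529776735 / 132093416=4.01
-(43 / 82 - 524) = 42925 / 82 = 523.48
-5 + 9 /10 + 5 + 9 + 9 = 189 /10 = 18.90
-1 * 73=-73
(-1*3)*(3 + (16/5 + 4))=-153/5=-30.60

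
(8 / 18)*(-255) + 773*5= 11255 / 3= 3751.67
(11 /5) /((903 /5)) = 0.01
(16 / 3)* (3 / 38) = 8 / 19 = 0.42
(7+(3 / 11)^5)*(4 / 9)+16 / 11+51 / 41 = 345289273 / 59427819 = 5.81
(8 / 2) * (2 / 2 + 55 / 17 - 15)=-732 / 17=-43.06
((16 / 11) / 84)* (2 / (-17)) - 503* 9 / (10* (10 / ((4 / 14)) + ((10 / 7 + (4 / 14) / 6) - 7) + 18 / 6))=-33943879 / 2434740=-13.94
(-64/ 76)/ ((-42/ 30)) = 80/ 133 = 0.60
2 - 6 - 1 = -5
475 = 475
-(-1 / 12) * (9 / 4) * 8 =3 / 2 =1.50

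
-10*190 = -1900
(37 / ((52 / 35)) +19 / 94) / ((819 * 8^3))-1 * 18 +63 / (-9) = -8540293147 / 341612544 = -25.00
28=28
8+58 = 66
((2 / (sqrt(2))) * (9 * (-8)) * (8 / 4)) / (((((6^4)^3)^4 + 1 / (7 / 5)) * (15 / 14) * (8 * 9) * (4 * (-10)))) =49 * sqrt(2) / 23574870592722285102091571679982308557550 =0.00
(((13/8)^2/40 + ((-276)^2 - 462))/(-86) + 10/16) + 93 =-173215529/220160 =-786.77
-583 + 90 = -493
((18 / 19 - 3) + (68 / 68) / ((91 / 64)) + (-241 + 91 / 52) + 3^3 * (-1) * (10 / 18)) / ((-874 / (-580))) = -256320125 / 1511146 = -169.62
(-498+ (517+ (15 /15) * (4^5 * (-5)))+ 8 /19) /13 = -96911 /247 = -392.35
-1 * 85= -85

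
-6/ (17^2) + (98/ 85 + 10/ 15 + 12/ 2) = 33808/ 4335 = 7.80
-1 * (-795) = 795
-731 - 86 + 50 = -767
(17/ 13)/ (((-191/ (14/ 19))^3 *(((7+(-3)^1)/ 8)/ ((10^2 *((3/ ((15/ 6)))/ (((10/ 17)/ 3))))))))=-57097152/ 621304153457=-0.00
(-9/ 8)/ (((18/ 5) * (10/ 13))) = -13/ 32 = -0.41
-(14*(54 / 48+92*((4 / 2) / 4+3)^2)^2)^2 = -317457042316055.30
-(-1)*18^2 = 324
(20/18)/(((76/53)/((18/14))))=265/266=1.00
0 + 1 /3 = 1 /3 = 0.33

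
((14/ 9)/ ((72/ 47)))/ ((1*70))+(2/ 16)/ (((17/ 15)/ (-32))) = -193601/ 55080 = -3.51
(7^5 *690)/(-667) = -504210/29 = -17386.55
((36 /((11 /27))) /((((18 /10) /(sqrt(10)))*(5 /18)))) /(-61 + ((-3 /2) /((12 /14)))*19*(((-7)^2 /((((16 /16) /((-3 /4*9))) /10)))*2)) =7776*sqrt(10) /9675061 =0.00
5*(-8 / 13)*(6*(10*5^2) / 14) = -30000 / 91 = -329.67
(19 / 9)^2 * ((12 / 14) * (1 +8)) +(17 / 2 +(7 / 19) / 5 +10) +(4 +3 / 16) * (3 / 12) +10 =8171713 / 127680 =64.00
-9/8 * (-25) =225/8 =28.12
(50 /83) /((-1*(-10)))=5 /83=0.06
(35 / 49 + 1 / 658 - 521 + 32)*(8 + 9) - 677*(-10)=-1007287 / 658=-1530.83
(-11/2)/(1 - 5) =11/8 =1.38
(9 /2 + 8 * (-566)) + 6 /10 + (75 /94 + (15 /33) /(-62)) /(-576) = -104383498027 /23078880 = -4522.90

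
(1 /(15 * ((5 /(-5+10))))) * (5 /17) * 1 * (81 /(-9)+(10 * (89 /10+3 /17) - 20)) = 350 /289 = 1.21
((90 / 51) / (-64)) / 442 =-15 / 240448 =-0.00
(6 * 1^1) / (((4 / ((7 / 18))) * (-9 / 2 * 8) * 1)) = -7 / 432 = -0.02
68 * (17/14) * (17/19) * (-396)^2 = 1540874016/133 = 11585518.92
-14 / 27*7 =-98 / 27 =-3.63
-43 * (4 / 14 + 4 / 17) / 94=-1333 / 5593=-0.24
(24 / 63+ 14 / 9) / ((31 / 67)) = 8174 / 1953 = 4.19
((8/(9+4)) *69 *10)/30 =184/13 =14.15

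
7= 7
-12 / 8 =-3 / 2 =-1.50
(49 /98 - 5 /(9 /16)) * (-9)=75.50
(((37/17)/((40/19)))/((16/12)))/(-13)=-2109/35360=-0.06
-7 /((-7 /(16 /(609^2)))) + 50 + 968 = 377556874 /370881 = 1018.00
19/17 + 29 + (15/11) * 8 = 7672/187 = 41.03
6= 6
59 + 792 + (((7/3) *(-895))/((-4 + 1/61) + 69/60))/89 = 793132469/923019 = 859.28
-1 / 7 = -0.14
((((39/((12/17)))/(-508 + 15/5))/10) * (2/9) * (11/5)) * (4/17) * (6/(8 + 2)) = -143/189375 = -0.00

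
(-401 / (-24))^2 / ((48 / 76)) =3055219 / 6912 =442.02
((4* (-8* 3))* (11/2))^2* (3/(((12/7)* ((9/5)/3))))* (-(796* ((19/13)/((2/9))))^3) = -116670788732020113.54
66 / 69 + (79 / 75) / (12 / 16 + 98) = 8342 / 8625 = 0.97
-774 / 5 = -154.80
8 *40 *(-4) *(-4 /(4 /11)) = 14080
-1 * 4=-4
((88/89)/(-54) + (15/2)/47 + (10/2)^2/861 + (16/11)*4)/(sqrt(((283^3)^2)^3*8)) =4270443139*sqrt(2)/33211930263253897820496352716888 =0.00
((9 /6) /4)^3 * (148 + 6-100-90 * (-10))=12879 /256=50.31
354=354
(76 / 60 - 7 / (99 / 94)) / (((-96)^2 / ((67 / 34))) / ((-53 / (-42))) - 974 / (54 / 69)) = -9456313 / 4326810455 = -0.00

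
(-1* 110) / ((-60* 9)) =11 / 54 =0.20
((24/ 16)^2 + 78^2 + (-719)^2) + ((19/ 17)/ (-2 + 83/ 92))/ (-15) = 53884334687/ 103020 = 523047.32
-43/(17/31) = -1333/17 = -78.41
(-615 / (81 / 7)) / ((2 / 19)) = -27265 / 54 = -504.91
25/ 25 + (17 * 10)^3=4913001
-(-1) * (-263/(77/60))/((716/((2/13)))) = -7890/179179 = -0.04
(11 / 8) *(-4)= -11 / 2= -5.50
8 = 8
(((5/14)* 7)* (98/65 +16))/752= 569/9776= 0.06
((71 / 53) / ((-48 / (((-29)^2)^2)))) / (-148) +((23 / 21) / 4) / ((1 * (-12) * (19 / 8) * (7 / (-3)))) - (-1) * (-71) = 21865604965 / 350532672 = 62.38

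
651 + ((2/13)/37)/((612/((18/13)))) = 69201952/106301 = 651.00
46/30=23/15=1.53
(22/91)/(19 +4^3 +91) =11/7917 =0.00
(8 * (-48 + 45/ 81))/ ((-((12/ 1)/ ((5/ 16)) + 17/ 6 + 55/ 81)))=307440/ 33949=9.06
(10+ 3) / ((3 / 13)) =169 / 3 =56.33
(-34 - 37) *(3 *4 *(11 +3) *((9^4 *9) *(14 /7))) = -1408672944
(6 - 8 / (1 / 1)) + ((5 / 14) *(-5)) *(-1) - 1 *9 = -129 / 14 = -9.21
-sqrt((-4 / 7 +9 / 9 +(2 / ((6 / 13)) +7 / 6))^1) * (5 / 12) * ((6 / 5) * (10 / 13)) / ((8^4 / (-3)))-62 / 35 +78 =15 * sqrt(1162) / 745472 +2668 / 35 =76.23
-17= -17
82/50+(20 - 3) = 466/25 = 18.64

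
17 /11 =1.55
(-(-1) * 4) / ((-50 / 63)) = -126 / 25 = -5.04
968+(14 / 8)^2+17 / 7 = 109031 / 112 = 973.49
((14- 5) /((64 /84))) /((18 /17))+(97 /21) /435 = 3264299 /292320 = 11.17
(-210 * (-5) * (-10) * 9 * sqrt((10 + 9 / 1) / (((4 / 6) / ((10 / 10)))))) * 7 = -330750 * sqrt(114) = -3531443.63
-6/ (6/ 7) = -7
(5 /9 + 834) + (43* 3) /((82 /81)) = 709943 /738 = 961.98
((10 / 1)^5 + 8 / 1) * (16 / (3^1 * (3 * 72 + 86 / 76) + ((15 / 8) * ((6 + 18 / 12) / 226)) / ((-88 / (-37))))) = 3224765693952 / 1312819829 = 2456.37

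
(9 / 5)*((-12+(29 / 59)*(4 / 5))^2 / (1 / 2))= 484.98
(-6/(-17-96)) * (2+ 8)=0.53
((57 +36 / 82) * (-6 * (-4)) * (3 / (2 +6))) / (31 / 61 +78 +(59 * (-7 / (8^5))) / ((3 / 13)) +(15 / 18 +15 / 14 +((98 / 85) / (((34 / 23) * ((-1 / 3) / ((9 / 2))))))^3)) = -894776917630095360000 / 1881297634107255302933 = -0.48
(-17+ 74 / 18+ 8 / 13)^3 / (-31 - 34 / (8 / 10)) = 25.15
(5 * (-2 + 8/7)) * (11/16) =-165/56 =-2.95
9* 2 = 18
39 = 39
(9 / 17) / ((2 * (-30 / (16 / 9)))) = -4 / 255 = -0.02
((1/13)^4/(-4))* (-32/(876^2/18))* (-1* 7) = -7/152201569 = -0.00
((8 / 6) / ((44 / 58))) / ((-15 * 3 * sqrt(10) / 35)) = -0.43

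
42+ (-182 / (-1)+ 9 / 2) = 457 / 2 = 228.50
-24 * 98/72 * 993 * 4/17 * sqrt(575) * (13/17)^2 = -109640440 * sqrt(23)/4913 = -107025.66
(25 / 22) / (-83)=-25 / 1826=-0.01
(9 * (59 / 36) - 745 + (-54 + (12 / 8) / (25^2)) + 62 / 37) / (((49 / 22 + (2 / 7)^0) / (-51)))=40609613583 / 3283750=12366.84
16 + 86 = 102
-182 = -182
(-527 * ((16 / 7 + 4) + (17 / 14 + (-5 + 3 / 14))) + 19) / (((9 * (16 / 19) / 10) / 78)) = -3050450 / 21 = -145259.52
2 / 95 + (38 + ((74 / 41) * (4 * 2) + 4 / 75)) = 3068096 / 58425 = 52.51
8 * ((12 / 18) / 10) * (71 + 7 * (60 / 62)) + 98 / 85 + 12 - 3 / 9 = 85847 / 1581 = 54.30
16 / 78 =8 / 39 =0.21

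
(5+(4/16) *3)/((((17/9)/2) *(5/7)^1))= 8.52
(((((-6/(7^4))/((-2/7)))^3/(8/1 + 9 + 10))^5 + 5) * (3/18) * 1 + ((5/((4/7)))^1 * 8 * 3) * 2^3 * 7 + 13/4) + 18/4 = 5037278687804595021561568603087356261266321/428027617694392133425425201539751139228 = 11768.58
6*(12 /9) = 8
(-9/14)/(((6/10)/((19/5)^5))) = -848.95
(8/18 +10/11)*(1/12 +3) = 2479/594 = 4.17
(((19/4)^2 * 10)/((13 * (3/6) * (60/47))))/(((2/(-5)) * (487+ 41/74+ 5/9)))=-9416685/67616848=-0.14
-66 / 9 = -7.33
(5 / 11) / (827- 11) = 5 / 8976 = 0.00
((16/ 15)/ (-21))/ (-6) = 8/ 945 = 0.01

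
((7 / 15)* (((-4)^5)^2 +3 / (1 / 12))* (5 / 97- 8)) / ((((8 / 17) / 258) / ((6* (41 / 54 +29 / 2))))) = -284073409650968 / 1455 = -195239456804.79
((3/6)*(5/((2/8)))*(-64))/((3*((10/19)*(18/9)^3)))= -152/3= -50.67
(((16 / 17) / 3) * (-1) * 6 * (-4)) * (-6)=-768 / 17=-45.18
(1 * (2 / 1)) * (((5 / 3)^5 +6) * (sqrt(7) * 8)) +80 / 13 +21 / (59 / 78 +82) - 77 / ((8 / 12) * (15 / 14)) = -8508343 / 83915 +73328 * sqrt(7) / 243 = 696.99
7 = 7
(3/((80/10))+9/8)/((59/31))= 93/118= 0.79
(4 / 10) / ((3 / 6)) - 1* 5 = -21 / 5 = -4.20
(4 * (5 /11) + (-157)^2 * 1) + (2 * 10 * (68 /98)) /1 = 13294271 /539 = 24664.70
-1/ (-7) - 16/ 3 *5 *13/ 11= -7247/ 231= -31.37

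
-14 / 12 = -7 / 6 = -1.17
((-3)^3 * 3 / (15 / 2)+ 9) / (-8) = 9 / 40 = 0.22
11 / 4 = 2.75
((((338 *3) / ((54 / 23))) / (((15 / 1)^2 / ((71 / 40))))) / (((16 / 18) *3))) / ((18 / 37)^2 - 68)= -0.02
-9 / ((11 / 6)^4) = -11664 / 14641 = -0.80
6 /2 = 3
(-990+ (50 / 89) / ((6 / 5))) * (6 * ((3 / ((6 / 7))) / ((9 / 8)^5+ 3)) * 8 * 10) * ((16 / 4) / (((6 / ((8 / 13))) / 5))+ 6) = -217475632332800 / 78024609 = -2787269.75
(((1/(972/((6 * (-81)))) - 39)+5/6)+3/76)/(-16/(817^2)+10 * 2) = -309398717/160197168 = -1.93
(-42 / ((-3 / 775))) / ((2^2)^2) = 5425 / 8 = 678.12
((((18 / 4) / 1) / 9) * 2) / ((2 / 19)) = 19 / 2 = 9.50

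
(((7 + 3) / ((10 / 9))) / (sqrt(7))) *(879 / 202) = 14.80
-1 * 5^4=-625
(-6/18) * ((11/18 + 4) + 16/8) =-119/54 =-2.20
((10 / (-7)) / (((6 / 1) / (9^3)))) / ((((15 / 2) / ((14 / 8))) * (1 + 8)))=-9 / 2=-4.50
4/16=1/4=0.25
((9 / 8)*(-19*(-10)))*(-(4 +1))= -4275 / 4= -1068.75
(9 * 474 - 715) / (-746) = -3551 / 746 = -4.76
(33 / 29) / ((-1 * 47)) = -33 / 1363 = -0.02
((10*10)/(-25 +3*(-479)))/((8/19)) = -475/2924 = -0.16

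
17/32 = 0.53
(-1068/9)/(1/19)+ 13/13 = -6761/3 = -2253.67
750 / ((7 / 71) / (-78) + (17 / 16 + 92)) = 6645600 / 824597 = 8.06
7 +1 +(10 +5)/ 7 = 71/ 7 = 10.14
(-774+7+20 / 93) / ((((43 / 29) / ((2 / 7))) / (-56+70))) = -8272076 / 3999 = -2068.54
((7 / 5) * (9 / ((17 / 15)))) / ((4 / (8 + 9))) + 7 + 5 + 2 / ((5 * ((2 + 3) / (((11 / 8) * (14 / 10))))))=14851 / 250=59.40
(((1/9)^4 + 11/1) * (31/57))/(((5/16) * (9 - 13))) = -8949328/1869885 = -4.79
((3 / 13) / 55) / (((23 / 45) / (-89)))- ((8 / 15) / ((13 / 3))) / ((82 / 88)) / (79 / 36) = -42122601 / 53265355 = -0.79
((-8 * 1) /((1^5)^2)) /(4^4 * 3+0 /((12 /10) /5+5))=-1 /96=-0.01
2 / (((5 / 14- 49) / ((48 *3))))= -1344 / 227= -5.92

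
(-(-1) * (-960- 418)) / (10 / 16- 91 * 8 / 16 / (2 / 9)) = 11024 / 1633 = 6.75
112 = 112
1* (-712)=-712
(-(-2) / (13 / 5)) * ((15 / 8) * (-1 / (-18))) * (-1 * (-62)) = 775 / 156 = 4.97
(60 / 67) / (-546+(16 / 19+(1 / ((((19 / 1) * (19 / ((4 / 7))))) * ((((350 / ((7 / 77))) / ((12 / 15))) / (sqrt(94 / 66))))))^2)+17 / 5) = -1171324292768437500 / 708607837576523057839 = -0.00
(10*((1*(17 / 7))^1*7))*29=4930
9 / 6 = 3 / 2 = 1.50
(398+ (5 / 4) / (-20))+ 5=6447 / 16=402.94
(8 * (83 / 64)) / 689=83 / 5512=0.02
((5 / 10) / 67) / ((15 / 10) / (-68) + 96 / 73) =4964 / 860079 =0.01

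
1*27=27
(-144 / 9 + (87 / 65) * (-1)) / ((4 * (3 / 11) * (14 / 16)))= -3542 / 195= -18.16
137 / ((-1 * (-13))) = 10.54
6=6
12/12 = 1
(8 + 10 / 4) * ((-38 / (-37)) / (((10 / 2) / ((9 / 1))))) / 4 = 3591 / 740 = 4.85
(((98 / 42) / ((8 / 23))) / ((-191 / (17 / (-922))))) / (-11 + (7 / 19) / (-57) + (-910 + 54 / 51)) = -0.00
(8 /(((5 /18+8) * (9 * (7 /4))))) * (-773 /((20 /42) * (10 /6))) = -222624 /3725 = -59.76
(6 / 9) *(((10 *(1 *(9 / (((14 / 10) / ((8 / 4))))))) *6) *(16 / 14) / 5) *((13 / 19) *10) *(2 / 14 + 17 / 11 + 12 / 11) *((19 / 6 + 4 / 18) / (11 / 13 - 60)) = -128.06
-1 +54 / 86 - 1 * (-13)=543 / 43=12.63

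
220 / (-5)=-44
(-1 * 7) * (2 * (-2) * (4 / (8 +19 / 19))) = 112 / 9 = 12.44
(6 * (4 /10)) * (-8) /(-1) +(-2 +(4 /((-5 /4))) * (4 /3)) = 194 /15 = 12.93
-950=-950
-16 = -16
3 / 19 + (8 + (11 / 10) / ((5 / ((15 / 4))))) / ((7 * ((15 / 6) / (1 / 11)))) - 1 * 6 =-847993 / 146300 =-5.80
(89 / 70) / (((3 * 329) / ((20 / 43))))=178 / 297087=0.00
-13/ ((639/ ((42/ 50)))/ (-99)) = 3003/ 1775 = 1.69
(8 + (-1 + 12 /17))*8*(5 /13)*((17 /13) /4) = 7.75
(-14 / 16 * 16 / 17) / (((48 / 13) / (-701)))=156.35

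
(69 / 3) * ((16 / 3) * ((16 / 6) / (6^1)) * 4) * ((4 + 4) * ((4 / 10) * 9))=94208 / 15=6280.53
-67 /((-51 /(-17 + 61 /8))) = -1675 /136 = -12.32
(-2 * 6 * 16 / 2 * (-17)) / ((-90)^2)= 136 / 675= 0.20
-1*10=-10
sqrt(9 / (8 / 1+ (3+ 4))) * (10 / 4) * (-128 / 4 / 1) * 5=-80 * sqrt(15)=-309.84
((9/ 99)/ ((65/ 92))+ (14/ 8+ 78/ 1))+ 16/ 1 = 274213/ 2860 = 95.88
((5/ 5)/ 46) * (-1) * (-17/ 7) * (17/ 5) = 0.18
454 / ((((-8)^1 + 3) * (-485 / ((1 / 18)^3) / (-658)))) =-74683 / 3535650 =-0.02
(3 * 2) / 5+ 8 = 46 / 5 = 9.20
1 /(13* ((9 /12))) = 4 /39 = 0.10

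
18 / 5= 3.60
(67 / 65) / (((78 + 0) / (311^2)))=6480307 / 5070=1278.17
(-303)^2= 91809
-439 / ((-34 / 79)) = 34681 / 34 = 1020.03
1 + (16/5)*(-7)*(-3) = 68.20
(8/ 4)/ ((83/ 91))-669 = -55345/ 83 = -666.81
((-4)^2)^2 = 256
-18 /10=-9 /5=-1.80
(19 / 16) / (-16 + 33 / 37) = -703 / 8944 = -0.08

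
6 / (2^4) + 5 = 43 / 8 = 5.38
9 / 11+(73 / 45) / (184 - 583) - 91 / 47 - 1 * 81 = -762317266 / 9282735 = -82.12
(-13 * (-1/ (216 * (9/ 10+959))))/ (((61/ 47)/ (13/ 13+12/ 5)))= 10387/ 63238212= 0.00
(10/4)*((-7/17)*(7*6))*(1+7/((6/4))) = -245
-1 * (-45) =45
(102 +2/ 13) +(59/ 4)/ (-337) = 1789377/ 17524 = 102.11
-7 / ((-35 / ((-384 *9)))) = -3456 / 5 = -691.20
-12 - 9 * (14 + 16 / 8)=-156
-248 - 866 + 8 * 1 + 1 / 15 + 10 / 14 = -116048 / 105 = -1105.22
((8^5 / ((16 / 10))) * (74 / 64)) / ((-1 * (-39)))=23680 / 39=607.18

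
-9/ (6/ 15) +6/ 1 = -33/ 2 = -16.50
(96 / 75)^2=1024 / 625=1.64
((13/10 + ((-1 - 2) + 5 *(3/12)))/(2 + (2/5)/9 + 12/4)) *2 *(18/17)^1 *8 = -5832/3859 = -1.51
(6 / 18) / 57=1 / 171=0.01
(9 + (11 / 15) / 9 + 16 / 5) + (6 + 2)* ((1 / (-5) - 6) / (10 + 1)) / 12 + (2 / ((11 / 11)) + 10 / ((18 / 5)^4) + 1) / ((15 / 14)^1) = 63920233 / 4330260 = 14.76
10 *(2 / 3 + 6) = 200 / 3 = 66.67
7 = 7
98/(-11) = -98/11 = -8.91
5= 5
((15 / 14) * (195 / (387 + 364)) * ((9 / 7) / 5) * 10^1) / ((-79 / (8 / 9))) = -23400 / 2907121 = -0.01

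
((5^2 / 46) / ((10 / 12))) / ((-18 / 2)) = -5 / 69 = -0.07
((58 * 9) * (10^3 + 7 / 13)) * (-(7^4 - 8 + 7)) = -16295169600 / 13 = -1253474584.62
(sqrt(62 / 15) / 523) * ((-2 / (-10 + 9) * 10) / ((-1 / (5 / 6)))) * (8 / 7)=-80 * sqrt(930) / 32949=-0.07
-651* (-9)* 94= 550746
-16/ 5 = -3.20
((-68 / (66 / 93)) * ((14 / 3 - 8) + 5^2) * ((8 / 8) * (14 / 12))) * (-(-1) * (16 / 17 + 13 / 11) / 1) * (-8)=44797480 / 1089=41136.35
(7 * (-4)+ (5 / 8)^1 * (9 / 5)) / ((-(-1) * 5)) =-5.38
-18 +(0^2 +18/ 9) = -16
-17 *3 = -51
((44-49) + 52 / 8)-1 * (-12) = 27 / 2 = 13.50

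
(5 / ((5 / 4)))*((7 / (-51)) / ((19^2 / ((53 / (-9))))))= 1484 / 165699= 0.01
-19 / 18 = -1.06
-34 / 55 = -0.62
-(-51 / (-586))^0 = -1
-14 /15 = -0.93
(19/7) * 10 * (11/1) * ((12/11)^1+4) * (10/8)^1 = 1900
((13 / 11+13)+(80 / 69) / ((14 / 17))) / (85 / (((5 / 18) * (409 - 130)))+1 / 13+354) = 33379684 / 760476255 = 0.04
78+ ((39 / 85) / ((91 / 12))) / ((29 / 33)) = 1347078 / 17255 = 78.07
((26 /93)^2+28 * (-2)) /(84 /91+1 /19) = -119465996 /2084409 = -57.31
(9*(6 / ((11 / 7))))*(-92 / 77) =-4968 / 121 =-41.06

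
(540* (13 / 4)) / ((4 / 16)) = 7020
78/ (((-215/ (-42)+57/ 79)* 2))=129402/ 19379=6.68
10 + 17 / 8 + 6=145 / 8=18.12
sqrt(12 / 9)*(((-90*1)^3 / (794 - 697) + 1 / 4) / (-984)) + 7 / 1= 7 + 2915903*sqrt(3) / 572688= 15.82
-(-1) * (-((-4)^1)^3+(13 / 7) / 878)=393357 / 6146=64.00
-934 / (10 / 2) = -934 / 5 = -186.80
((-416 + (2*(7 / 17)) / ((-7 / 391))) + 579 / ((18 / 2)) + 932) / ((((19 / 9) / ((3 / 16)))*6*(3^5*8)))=1603 / 393984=0.00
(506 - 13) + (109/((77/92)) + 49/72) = 3458981/5544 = 623.91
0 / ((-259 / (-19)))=0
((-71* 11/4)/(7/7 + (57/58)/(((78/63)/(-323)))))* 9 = 2649933/385123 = 6.88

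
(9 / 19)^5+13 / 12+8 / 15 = 243724543 / 148565940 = 1.64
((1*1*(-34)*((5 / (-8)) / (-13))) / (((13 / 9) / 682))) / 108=-28985 / 4056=-7.15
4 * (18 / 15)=24 / 5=4.80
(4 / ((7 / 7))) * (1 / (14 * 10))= 1 / 35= 0.03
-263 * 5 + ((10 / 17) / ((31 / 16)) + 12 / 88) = -15241009 / 11594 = -1314.56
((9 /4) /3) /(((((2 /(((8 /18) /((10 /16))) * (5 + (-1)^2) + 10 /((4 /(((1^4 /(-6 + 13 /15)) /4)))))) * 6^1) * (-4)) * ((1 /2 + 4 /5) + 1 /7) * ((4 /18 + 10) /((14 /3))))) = -268093 /13083136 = -0.02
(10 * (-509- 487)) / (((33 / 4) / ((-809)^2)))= -8691507680 / 11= -790137061.82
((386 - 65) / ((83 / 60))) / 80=963 / 332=2.90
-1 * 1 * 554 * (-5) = 2770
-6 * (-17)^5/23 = 8519142/23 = 370397.48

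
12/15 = 4/5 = 0.80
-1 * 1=-1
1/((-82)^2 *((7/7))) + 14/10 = 47073/33620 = 1.40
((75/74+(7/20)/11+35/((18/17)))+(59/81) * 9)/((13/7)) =20849437/952380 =21.89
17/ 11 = 1.55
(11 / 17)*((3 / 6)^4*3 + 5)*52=11869 / 68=174.54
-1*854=-854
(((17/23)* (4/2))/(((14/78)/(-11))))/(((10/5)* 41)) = -7293/6601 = -1.10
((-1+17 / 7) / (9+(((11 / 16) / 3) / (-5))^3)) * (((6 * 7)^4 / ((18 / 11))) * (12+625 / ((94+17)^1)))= 5321686.48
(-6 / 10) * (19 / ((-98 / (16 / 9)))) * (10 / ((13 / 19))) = 3.02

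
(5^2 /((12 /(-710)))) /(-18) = 8875 /108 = 82.18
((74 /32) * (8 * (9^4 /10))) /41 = 296.05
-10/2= -5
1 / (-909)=-1 / 909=-0.00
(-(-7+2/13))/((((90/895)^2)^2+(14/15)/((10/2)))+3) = 6852726420675/3189828342467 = 2.15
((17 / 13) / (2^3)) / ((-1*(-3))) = 0.05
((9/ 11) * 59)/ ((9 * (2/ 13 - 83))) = -0.06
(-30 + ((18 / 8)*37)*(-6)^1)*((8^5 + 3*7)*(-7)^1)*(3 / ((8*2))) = 729194571 / 32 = 22787330.34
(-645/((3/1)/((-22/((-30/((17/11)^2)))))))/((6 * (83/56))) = -347956/8217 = -42.35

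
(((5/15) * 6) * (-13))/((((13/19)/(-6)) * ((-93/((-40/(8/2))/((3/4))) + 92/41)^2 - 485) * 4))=-153307200/1075871839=-0.14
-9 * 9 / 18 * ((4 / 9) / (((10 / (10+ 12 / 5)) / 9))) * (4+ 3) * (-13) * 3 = 152334 / 25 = 6093.36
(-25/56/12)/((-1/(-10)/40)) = -625/42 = -14.88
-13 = -13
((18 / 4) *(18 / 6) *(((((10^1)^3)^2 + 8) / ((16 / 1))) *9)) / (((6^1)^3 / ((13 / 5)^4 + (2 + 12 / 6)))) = 34943904549 / 20000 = 1747195.23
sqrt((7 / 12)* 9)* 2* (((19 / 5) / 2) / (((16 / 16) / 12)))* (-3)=-342* sqrt(21) / 5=-313.45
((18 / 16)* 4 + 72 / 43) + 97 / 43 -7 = 123 / 86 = 1.43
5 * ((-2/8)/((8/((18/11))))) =-45/176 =-0.26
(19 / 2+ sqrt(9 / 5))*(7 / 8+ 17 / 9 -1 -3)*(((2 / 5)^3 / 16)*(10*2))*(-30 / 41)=89*sqrt(5) / 2050+ 1691 / 2460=0.78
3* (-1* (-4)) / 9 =4 / 3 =1.33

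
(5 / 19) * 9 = 45 / 19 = 2.37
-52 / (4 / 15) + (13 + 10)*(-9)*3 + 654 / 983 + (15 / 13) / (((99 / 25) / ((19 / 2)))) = -685330067 / 843414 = -812.57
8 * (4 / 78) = 16 / 39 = 0.41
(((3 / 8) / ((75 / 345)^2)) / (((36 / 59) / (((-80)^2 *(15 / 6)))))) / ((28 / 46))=7178530 / 21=341834.76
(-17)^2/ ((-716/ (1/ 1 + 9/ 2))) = -3179/ 1432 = -2.22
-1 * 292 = -292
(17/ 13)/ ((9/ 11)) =187/ 117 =1.60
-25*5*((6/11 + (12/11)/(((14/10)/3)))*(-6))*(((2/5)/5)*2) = 26640/77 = 345.97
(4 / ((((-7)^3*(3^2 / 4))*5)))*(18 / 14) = -0.00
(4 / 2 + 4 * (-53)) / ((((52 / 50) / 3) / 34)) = -267750 / 13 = -20596.15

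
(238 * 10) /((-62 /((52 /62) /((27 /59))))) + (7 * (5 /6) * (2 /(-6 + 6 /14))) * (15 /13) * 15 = -106.60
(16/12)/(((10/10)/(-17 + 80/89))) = -5732/267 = -21.47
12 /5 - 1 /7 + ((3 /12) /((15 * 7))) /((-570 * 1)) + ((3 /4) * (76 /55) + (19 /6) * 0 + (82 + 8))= 245679109 /2633400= 93.29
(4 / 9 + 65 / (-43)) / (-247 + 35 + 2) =59 / 11610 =0.01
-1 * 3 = -3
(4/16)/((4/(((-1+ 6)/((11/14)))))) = 35/88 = 0.40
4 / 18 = 2 / 9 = 0.22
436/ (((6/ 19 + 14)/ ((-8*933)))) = -3864486/ 17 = -227322.71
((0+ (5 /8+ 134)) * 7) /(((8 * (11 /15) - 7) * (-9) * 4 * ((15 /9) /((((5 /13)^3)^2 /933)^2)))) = 613525390625 /3677571796726583195232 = 0.00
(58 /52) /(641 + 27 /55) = 1595 /917332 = 0.00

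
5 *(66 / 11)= 30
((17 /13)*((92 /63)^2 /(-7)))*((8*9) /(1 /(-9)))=1151104 /4459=258.15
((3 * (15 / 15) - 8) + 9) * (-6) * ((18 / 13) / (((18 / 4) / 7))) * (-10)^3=672000 / 13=51692.31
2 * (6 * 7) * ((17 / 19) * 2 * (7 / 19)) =19992 / 361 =55.38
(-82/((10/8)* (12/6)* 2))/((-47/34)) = 2788/235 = 11.86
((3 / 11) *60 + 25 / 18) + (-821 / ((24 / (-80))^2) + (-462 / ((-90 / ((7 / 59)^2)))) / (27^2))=-9104.47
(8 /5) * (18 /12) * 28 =336 /5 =67.20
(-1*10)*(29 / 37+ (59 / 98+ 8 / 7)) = -45845 / 1813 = -25.29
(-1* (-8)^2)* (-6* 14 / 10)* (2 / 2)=2688 / 5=537.60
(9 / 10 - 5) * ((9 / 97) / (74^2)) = -369 / 5311720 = -0.00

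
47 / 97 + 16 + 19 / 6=19.65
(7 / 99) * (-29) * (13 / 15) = -2639 / 1485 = -1.78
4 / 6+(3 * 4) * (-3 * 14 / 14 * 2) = -214 / 3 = -71.33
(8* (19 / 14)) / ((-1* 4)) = -19 / 7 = -2.71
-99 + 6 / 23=-2271 / 23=-98.74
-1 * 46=-46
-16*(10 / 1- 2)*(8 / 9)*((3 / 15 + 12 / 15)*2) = -2048 / 9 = -227.56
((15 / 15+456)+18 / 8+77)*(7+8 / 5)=18447 / 4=4611.75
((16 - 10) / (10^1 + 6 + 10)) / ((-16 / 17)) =-51 / 208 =-0.25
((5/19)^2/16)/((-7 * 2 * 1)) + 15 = 1212935/80864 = 15.00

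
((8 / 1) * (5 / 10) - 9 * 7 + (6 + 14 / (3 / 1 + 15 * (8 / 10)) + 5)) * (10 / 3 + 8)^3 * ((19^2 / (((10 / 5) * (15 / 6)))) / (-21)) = 10017253264 / 42525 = 235561.51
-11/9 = -1.22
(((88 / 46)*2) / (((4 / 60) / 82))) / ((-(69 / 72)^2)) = -62346240 / 12167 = -5124.21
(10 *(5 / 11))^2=2500 / 121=20.66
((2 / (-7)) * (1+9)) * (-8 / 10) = 16 / 7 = 2.29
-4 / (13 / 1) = -4 / 13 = -0.31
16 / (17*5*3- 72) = 16 / 183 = 0.09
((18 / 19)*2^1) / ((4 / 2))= 18 / 19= 0.95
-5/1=-5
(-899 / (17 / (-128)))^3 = 1523733388853248 / 4913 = 310143168909.68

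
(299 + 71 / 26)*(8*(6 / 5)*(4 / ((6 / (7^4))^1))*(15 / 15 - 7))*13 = -361648224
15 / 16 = 0.94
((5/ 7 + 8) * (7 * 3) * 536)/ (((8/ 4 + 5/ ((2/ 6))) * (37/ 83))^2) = 675728232/ 395641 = 1707.93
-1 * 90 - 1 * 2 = -92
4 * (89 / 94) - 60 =-2642 / 47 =-56.21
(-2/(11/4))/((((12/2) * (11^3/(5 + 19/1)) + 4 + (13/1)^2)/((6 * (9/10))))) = -864/111265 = -0.01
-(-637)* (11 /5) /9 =7007 /45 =155.71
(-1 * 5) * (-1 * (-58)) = -290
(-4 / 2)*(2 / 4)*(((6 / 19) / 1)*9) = -54 / 19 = -2.84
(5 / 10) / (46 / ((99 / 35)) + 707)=99 / 143206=0.00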